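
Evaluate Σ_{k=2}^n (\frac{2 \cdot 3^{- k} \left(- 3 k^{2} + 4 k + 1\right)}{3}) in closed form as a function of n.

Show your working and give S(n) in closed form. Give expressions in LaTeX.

S(n) = 3^{- n - 2} \left(- 10 \cdot 3^{n} + 9 n^{2} + 15 n + 6\right)

t_(k+1)/t_k = (3*k**2 + 2*k - 2)/(3*(3*k**2 - 4*k - 1)).
Take A(k)=1/3, B(k)=1, C(k)=k**2 - 4*k/3 - 1/3.
Need (1/3)·f(k+1) − (1)·f(k) = k**2 - 4*k/3 - 1/3.
Bound: deg f ≤ 2.
A polynomial solution: f(k) = -k*(3*k - 1)/2.
So s_k = (B(k−1)f/C)·t_k = (-3*k*(3*k - 1)/(2*(3*k**2 - 4*k - 1)))·t_k = k*(3*k - 1)/3**k.
Verify: 2*(-3*k**2 + 4*k + 1)/(3*3**k) matches t_k.
Evaluate: s_(n+1) = 3**(-n - 1)*(3*n**2 + 5*n + 2); subtract s_(2) = 10/9 ⇒ S(n) = 3**(-n - 2)*(-10*3**n + 9*n**2 + 15*n + 6).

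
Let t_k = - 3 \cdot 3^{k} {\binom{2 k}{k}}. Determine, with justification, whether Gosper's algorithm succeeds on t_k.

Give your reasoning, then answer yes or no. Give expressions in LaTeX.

No — negative degree bound, so no certificate f.

r(k) = 6*(2*k + 1)/(k + 1) after simplifying.
Take A(k)=12*k + 6, B(k)=k + 1, C(k)=1.
Need (12*k + 6)·f(k+1) − (k)·f(k) = 1.
d = -1 from the (1,1,0) case.
d = -1 < 0 ⇒ no nonzero polynomial f; not summable.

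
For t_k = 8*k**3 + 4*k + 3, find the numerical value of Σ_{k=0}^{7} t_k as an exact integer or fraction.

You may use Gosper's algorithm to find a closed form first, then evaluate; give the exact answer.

Σ = 6408

The ratio is (4*k + 8*(k + 1)**3 + 7)/(8*k**3 + 4*k + 3).
Gosper form: A/B · C(k+1)/C(k) with A=1, B=1, C=k**3 + k/2 + 3/8.
Key eq: (1)·f(k+1) = (1)·f(k) + (k**3 + k/2 + 3/8).
Degrees (0,0,3) ⇒ d ≤ 4.
Solving with deg f ≤ 4: f(k) = k*(2*k**3 - 4*k**2 + 4*k + 1)/8.
So s_k = (B(k−1)f/C)·t_k = (k*(2*k**3 - 4*k**2 + 4*k + 1)/((2*k + 1)*(4*k**2 - 2*k + 3)))·t_k = k*(2*k**3 - 4*k**2 + 4*k + 1).
Δs = 8*k**3 + 4*k + 3, as required.
Σ_(k=0)^(7) t_k = s_(8) − s_(0) = 6408 − (0) = 6408.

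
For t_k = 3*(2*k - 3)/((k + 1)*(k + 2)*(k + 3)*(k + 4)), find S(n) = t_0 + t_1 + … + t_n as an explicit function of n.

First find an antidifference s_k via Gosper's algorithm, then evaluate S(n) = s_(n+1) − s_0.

r(k) = (k + 1)*(2*k - 1)/((k + 5)*(2*k - 3)) after simplifying.
Take A(k)=k + 1, B(k)=k + 5, C(k)=k - 3/2.
Solve (k + 1)·f(k+1) − (k + 4)·f(k) = k - 3/2.
From deg A=1, deg B=1, deg C=1: d=3.
Coefficient equations give f(k) = -k*(k**2 + 6*k + 20)/18.
Get s_k = R·t_k = k*(-k**2 - 6*k - 20)/(3*(k + 1)*(k + 2)*(k + 3)) with R(k) = B(k−1)f(k)/C(k) = -k*(k + 4)*(k**2 + 6*k + 20)/(9*(2*k - 3)).
Check: Δs_k = 3*(2*k - 3)/(k**4 + 10*k**3 + 35*k**2 + 50*k + 24). ✓
Evaluate: s_(n+1) = (-n**3 - 9*n**2 - 35*n - 27)/(3*(n**3 + 9*n**2 + 26*n + 24)); subtract s_(0) = 0 ⇒ S(n) = (-n**3 - 9*n**2 - 35*n - 27)/(3*(n**3 + 9*n**2 + 26*n + 24)).

S(n) = (-n**3 - 9*n**2 - 35*n - 27)/(3*(n**3 + 9*n**2 + 26*n + 24))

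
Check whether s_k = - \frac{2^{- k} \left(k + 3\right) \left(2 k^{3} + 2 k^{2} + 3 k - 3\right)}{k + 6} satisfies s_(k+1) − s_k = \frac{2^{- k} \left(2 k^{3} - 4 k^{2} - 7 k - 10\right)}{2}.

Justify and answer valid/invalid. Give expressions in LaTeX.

Invalid: residual \frac{3 \cdot 2^{- k} \left(- 2 k^{4} - 12 k^{3} + 27 k^{2} + 46 k + 66\right)}{2 \left(k^{2} + 13 k + 42\right)} ≠ 0.

s_(k+1) = -(k + 4)*(3*k + 2*(k + 1)**3 + 2*(k + 1)**2)/(2*2**k*(k + 7))
s_(k+1) − s_k = (2*k**5 + 16*k**4 - 11*k**3 - 188*k**2 - 286*k - 222)/(2*2**k*(k**2 + 13*k + 42))
(s_(k+1) − s_k) − t_k = 3*(-2*k**4 - 12*k**3 + 27*k**2 + 46*k + 66)/(2*2**k*(k**2 + 13*k + 42))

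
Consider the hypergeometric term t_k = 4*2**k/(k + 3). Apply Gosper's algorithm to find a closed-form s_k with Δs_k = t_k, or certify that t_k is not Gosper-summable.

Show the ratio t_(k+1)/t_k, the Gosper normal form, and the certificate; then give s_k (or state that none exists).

r(k) = 2*(k + 3)/(k + 4) after simplifying.
Normal form (A,B,C) = (2*k + 6, k + 4, 1).
Set up (2*k + 6)·f(k+1) − (k + 3)·f(k) − (1) = 0.
d = -1 from the (1,1,0) case.
deg f ≤ -1 is impossible — no certificate.

not Gosper-summable; s_k does not exist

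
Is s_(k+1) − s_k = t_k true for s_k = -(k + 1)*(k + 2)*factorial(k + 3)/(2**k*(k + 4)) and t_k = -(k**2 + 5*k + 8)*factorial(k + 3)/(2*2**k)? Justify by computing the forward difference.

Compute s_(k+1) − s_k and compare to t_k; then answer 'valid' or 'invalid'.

s_(k+1) = -(k + 2)*(k + 3)*factorial(k + 4)/(2*2**k*(k + 5))
s_(k+1) − s_k = -(k + 2)*(k**3 + 9*k**2 + 28*k + 38)*factorial(k + 3)/(2*2**k*(k + 4)*(k + 5))
(s_(k+1) − s_k) − t_k = 3*(k**3 + 9*k**2 + 26*k + 28)*factorial(k + 3)/(2*2**k*(k + 4)*(k + 5))

Invalid: residual 3*(k**3 + 9*k**2 + 26*k + 28)*factorial(k + 3)/(2*2**k*(k + 4)*(k + 5)) ≠ 0.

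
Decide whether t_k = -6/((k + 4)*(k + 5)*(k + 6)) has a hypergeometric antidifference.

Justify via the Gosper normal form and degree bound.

Ratio r(k) = (k + 4)/(k + 7).
So A=k + 4 and B=k + 7, with C=1.
f must satisfy (k + 4)·f(k+1) − (k + 6)·f(k) = 1.
Degrees (1,1,0) ⇒ d ≤ 2.
Coefficient equations give f(k) = k*(k + 9)/40.
Certificate R = B(k−1)f/C = k*(k + 6)*(k + 9)/40 gives s_k = 3*k*(-k - 9)/(20*(k + 4)*(k + 5)).
s_(k+1) − s_k = -6/(k**3 + 15*k**2 + 74*k + 120) = t_k.

Yes. s_k = 3*k*(-k - 9)/(20*(k + 4)*(k + 5)).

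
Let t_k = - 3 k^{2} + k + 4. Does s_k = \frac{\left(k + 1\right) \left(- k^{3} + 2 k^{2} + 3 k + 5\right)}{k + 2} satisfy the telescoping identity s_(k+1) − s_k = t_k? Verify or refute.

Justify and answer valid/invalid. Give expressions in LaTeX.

Invalid: residual \frac{2 k^{3} + 7 k^{2} - 3 k - 3}{k^{2} + 5 k + 6} ≠ 0.

s_(k+1) = (-k**4 - 3*k**3 + 2*k**2 + 17*k + 18)/(k + 3)
s_(k+1) − s_k = (-3*k**4 - 12*k**3 - 2*k**2 + 23*k + 21)/(k**2 + 5*k + 6)
(s_(k+1) − s_k) − t_k = (2*k**3 + 7*k**2 - 3*k - 3)/(k**2 + 5*k + 6)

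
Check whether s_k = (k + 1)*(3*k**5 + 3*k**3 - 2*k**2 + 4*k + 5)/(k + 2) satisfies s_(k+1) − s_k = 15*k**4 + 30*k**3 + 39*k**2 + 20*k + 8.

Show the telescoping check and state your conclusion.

s_(k+1) = (k + 2)*(4*k + 3*(k + 1)**5 + 3*(k + 1)**3 - 2*(k + 1)**2 + 9)/(k + 3)
s_(k+1) − s_k = (15*k**6 + 93*k**5 + 219*k**4 + 299*k**3 + 242*k**2 + 116*k + 37)/(k**2 + 5*k + 6)
(s_(k+1) − s_k) − t_k = (-12*k**5 - 60*k**4 - 96*k**3 - 100*k**2 - 44*k - 11)/(k**2 + 5*k + 6)

Invalid: residual (-12*k**5 - 60*k**4 - 96*k**3 - 100*k**2 - 44*k - 11)/(k**2 + 5*k + 6) ≠ 0.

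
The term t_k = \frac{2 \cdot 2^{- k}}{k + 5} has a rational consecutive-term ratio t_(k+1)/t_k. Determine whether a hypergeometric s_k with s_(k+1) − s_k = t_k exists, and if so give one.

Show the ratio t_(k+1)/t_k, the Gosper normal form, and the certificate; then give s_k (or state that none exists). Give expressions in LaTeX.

none (Gosper's algorithm certifies no s_k)

Compute t_(k+1)/t_k: get (k + 5)/(2*(k + 6)).
Factor: A=k/2 + 5/2; B=k + 6; C=1.
Key eq: (k/2 + 5/2)·f(k+1) = (k + 5)·f(k) + (1).
Degrees (1,1,0) ⇒ d ≤ -1.
d = -1 < 0 ⇒ no nonzero polynomial f; not summable.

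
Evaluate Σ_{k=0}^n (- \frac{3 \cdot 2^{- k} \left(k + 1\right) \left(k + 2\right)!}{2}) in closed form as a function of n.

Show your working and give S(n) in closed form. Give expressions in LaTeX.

S(n) = 6 - \frac{3 \cdot 2^{- n} \left(n + 3\right)!}{2}

t_(k+1)/t_k = (k + 2)*(k + 3)/(2*(k + 1)).
A = k/2 + 3/2, B = 1, C = k + 1.
Need (k/2 + 3/2)·f(k+1) − (1)·f(k) = k + 1.
deg f ≤ 0 (via 1,0,1).
Coefficient equations give f(k) = 2.
Then R = B(k−1)f/C = 2/(k + 1), so s_k = R(k)·t_k = -3*factorial(k + 2)/2**k.
Verify: -3*(k + 1)*factorial(k + 2)/(2*2**k) matches t_k.
s_(n+1) = -3*2**(-n - 1)*factorial(n + 3) and s_(0) = -6, so S(n) = 6 - 3*factorial(n + 3)/(2*2**n).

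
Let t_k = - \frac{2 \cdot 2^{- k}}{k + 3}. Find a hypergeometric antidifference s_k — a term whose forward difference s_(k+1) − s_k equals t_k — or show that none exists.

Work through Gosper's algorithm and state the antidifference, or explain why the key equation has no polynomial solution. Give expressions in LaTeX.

r(k) = (k + 3)/(2*(k + 4)) after simplifying.
Gosper form: A/B · C(k+1)/C(k) with A=k/2 + 3/2, B=k + 4, C=1.
f must satisfy (k/2 + 3/2)·f(k+1) − (k + 3)·f(k) = 1.
Bound: deg f ≤ -1.
deg f ≤ -1 is impossible — no certificate.

none — t_k is not Gosper-summable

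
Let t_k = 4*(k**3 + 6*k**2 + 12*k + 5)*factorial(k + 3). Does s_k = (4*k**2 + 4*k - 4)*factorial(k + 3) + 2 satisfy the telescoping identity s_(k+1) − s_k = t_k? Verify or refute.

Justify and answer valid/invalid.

Valid: the claim telescopes to t_k.

s_(k+1) = (4*k + 4*(k + 1)**2)*factorial(k + 4) + 2
s_(k+1) − s_k = 4*(k**3 + 6*k**2 + 12*k + 5)*factorial(k + 3)
(s_(k+1) − s_k) − t_k = 0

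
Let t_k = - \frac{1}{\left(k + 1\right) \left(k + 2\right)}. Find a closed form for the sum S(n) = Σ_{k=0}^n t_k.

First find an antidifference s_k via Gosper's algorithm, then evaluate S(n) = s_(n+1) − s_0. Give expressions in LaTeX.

Ratio r(k) = (k + 1)/(k + 3).
A = k + 1, B = k + 3, C = 1.
f must satisfy (k + 1)·f(k+1) − (k + 2)·f(k) = 1.
Degrees (1,1,0) ⇒ d ≤ 1.
Match coefficients ⇒ f(k) = k.
Certificate R = B(k−1)f/C = k*(k + 2) gives s_k = -k/(k + 1).
Verify: -1/(k**2 + 3*k + 2) matches t_k.
Telescope: S(n) = s_(n+1) − s_(0) = (-n - 1)/(n + 2) − (0) = (-n - 1)/(n + 2).

S(n) = \frac{- n - 1}{n + 2}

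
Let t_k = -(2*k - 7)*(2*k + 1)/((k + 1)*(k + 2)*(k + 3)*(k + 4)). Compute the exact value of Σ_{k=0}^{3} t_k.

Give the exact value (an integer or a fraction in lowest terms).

The ratio is (4*k**3 - 19*k - 15)/(4*k**3 + 8*k**2 - 67*k - 35).
Normal form (A,B,C) = (k + 1, k + 5, k**2 - 3*k - 7/4).
Set up (k + 1)·f(k+1) − (k + 4)·f(k) − (k**2 - 3*k - 7/4) = 0.
Degrees (1,1,2) ⇒ d ≤ 3.
A polynomial solution: f(k) = -k*(k**2 + 30*k + 11)/24.
Then R = B(k−1)f/C = -k*(k + 4)*(k**2 + 30*k + 11)/(6*(2*k - 7)*(2*k + 1)), so s_k = R(k)·t_k = k*(k**2 + 30*k + 11)/(6*(k**3 + 6*k**2 + 11*k + 6)).
Verify: (-4*k**2 + 12*k + 7)/(k**4 + 10*k**3 + 35*k**2 + 50*k + 24) matches t_k.
Evaluate s at k=4 and k=0: 7/15 and 0; difference 7/15.

Σ = 7/15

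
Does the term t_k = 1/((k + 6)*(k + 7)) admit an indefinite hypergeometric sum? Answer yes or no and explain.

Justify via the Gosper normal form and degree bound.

t_(k+1)/t_k = (k + 6)/(k + 8).
A = k + 6, B = k + 8, C = 1.
Set up (k + 6)·f(k+1) − (k + 7)·f(k) − (1) = 0.
d = 1 from the (1,1,0) case.
A polynomial solution: f(k) = k/6.
So s_k = (B(k−1)f/C)·t_k = (k*(k + 7)/6)·t_k = k/(6*(k + 6)).
Verify: 1/(k**2 + 13*k + 42) matches t_k.

Yes. s_k = k/(6*(k + 6)).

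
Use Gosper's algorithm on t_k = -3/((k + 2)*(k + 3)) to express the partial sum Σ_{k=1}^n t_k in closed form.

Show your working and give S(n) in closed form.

S(n) = -n/(n + 3)

t_(k+1)/t_k = (k + 2)/(k + 4).
Gosper form: A/B · C(k+1)/C(k) with A=k + 2, B=k + 4, C=1.
Need (k + 2)·f(k+1) − (k + 3)·f(k) = 1.
Degrees (1,1,0) ⇒ d ≤ 1.
Solving with deg f ≤ 1: f(k) = k/2.
Get s_k = R·t_k = -3*k/(2*k + 4) with R(k) = B(k−1)f(k)/C(k) = k*(k + 3)/2.
Δs = -3/(k**2 + 5*k + 6), as required.
Telescope: S(n) = s_(n+1) − s_(1) = 3*(-n - 1)/(2*(n + 3)) − (-1/2) = -n/(n + 3).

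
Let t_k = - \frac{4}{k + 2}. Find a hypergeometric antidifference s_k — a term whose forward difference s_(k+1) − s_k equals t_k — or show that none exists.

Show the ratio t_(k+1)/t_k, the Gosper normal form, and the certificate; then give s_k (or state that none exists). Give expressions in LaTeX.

t_(k+1)/t_k = (k + 2)/(k + 3).
Take A(k)=k + 2, B(k)=k + 3, C(k)=1.
Key eq: (k + 2)·f(k+1) = (k + 2)·f(k) + (1).
Degrees (1,1,0) ⇒ d ≤ 0.
f = c0 ⇒ A·f(k+1) − B(k−1)·f(k) − C = -1. The system {-1 = 0} is inconsistent; no antidifference.

none — t_k is not Gosper-summable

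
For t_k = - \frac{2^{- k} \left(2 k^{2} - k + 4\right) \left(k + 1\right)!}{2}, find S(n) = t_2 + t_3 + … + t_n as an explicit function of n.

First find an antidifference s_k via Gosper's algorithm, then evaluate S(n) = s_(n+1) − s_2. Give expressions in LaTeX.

The ratio is (k + 2)*(-k + 2*(k + 1)**2 + 3)/(2*(2*k**2 - k + 4)).
Take A(k)=k/2 + 1, B(k)=1, C(k)=k**2 - k/2 + 2.
f must satisfy (k/2 + 1)·f(k+1) − (1)·f(k) = k**2 - k/2 + 2.
deg f ≤ 1 (via 1,0,2).
Coefficient equations give f(k) = 2*k - 3.
Certificate R = B(k−1)f/C = 2*(2*k - 3)/(2*k**2 - k + 4) gives s_k = -(2*k - 3)*factorial(k + 1)/2**k.
s_(k+1) − s_k = -(2*k**2 - k + 4)*factorial(k + 1)/(2*2**k) = t_k.
Evaluate: s_(n+1) = -2**(-n - 1)*(2*n - 1)*factorial(n + 2); subtract s_(2) = -3/2 ⇒ S(n) = 2**(-n - 1)*(3*2**n - 2*n**3*factorial(n) - 5*n**2*factorial(n) - n*factorial(n) + 2*factorial(n)).

S(n) = 2^{- n - 1} \left(3 \cdot 2^{n} - 2 n^{3} n! - 5 n^{2} n! - n n! + 2 n!\right)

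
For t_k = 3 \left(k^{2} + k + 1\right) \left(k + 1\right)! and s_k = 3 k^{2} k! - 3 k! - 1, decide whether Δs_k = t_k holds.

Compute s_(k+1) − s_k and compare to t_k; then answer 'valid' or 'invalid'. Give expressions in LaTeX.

valid; difference matches t_k

s_(k+1) = 3*k**3*factorial(k) + 9*k**2*factorial(k) + 6*k*factorial(k) - 1
s_(k+1) − s_k = 3*(k**2 + k + 1)*factorial(k + 1)
(s_(k+1) − s_k) − t_k = 0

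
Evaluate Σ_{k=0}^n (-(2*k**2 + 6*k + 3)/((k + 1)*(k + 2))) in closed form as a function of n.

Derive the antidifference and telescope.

S(n) = (-2*n**2 - 5*n - 3)/(n + 2)

The ratio is (k + 1)*(6*k + 2*(k + 1)**2 + 9)/((k + 3)*(2*k**2 + 6*k + 3)).
Take A(k)=k + 1, B(k)=k + 3, C(k)=k**2 + 3*k + 3/2.
Set up (k + 1)·f(k+1) − (k + 2)·f(k) − (k**2 + 3*k + 3/2) = 0.
deg f ≤ 2 (via 1,1,2).
Match coefficients ⇒ f(k) = k*(2*k + 1)/2.
R(k) = B(k−1)·f(k)/C(k) = k*(k + 2)*(2*k + 1)/(2*k**2 + 6*k + 3); s_k = R·t_k = k*(-2*k - 1)/(k + 1).
s_(k+1) − s_k = (-2*k**2 - 6*k - 3)/(k**2 + 3*k + 2) = t_k.
Σ_(k=0)^n t_k = s_(n+1) − s_(0) = ((-2*n**2 - 5*n - 3)/(n + 2)) − (0), i.e. (-2*n**2 - 5*n - 3)/(n + 2).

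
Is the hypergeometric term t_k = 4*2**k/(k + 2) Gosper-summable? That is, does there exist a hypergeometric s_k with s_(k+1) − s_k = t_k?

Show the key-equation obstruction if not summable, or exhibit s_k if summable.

Compute t_(k+1)/t_k: get 2*(k + 2)/(k + 3).
Gosper form: A/B · C(k+1)/C(k) with A=2*k + 4, B=k + 3, C=1.
Set up (2*k + 4)·f(k+1) − (k + 2)·f(k) − (1) = 0.
d = -1 from the (1,1,0) case.
Bound -1 < 0, so the key equation has no polynomial solution.

No. Not Gosper-summable.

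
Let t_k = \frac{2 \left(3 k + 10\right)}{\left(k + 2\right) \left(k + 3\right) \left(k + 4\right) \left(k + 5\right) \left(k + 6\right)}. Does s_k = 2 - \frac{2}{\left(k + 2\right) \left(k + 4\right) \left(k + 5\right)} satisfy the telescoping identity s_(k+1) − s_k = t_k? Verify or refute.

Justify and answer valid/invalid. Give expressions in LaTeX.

Valid: the claim telescopes to t_k.

s_(k+1) = 2 - 2/((k + 3)*(k + 5)*(k + 6))
s_(k+1) − s_k = 2*(3*k + 10)/(k**5 + 20*k**4 + 155*k**3 + 580*k**2 + 1044*k + 720)
(s_(k+1) − s_k) − t_k = 0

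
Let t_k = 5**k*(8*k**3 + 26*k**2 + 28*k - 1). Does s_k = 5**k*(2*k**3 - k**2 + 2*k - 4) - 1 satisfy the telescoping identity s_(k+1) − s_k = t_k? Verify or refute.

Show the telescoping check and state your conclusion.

Valid: the claim telescopes to t_k.

s_(k+1) = 5**(k + 1)*(2*k + 2*(k + 1)**3 - (k + 1)**2 - 2) - 1
s_(k+1) − s_k = 5**k*(8*k**3 + 26*k**2 + 28*k - 1)
(s_(k+1) − s_k) − t_k = 0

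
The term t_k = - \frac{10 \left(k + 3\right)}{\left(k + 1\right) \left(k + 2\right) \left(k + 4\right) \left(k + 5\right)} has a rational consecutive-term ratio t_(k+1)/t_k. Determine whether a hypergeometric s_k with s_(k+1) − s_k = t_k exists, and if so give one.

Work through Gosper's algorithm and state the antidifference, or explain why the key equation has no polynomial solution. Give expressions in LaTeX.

Ratio r(k) = (k + 1)*(k + 4)**2/((k + 3)**2*(k + 6)).
Normal form (A,B,C) = (k + 1, k + 6, k**2 + 6*k + 9).
Solve (k + 1)·f(k+1) − (k + 5)·f(k) = k**2 + 6*k + 9.
From deg A=1, deg B=1, deg C=2: d=4.
Coefficient equations give f(k) = k*(k + 2)*(k + 3)*(k + 5)/8.
Then R = B(k−1)f/C = k*(k + 2)*(k + 5)**2/(8*(k + 3)), so s_k = R(k)·t_k = 5*k*(-k - 5)/(4*(k**2 + 5*k + 4)).
Verify: 10*(-k - 3)/(k**4 + 12*k**3 + 49*k**2 + 78*k + 40) matches t_k.

s_k = \frac{5 k \left(- k - 5\right)}{4 \left(k^{2} + 5 k + 4\right)}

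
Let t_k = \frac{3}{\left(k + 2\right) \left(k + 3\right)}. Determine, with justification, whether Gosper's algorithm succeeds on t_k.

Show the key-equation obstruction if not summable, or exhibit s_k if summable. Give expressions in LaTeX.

t_(k+1)/t_k = (k + 2)/(k + 4).
Gosper form: A/B · C(k+1)/C(k) with A=k + 2, B=k + 4, C=1.
Solve (k + 2)·f(k+1) − (k + 3)·f(k) = 1.
Degrees (1,1,0) ⇒ d ≤ 1.
Solve for f: f(k) = k/2 (degree 1 ≤ 1).
Get s_k = R·t_k = 3*k/(2*(k + 2)) with R(k) = B(k−1)f(k)/C(k) = k*(k + 3)/2.
s_(k+1) − s_k = 3/(k**2 + 5*k + 6) = t_k.

Yes. s_k = \frac{3 k}{2 \left(k + 2\right)}.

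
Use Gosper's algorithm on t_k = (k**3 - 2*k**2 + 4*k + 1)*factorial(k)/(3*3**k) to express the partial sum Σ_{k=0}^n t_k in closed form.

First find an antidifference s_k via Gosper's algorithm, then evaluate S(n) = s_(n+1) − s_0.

S(n) = 3**(-n - 1)*(3**(n + 1) + n**3*factorial(n) + n**2*factorial(n) - 2*n*factorial(n) - 2*factorial(n))

t_(k+1)/t_k = (k**4 + 2*k**3 + 4*k**2 + 7*k + 4)/(3*(k**3 - 2*k**2 + 4*k + 1)).
Gosper form: A/B · C(k+1)/C(k) with A=k/3 + 1/3, B=1, C=k**3 - 2*k**2 + 4*k + 1.
Set up (k/3 + 1/3)·f(k+1) − (1)·f(k) − (k**3 - 2*k**2 + 4*k + 1) = 0.
deg f ≤ 2 (via 1,0,3).
Solving with deg f ≤ 2: f(k) = 3*(k**2 - 2*k - 1).
Certificate R = B(k−1)f/C = 3*(k**2 - 2*k - 1)/(k**3 - 2*k**2 + 4*k + 1) gives s_k = (k**2 - 2*k - 1)*factorial(k)/3**k.
s_(k+1) − s_k = (k**3 - 2*k**2 + 4*k + 1)*factorial(k)/(3*3**k) = t_k.
s_(n+1) = 3**(-n - 1)*(n**2 - 2)*factorial(n + 1) and s_(0) = -1, so S(n) = 3**(-n - 1)*(3**(n + 1) + n**3*factorial(n) + n**2*factorial(n) - 2*n*factorial(n) - 2*factorial(n)).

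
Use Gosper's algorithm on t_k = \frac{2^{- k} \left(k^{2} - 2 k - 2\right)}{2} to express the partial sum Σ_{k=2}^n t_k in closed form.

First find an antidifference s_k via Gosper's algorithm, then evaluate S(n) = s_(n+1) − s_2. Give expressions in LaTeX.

The ratio is (k**2 - 3)/(2*(k**2 - 2*k - 2)).
Factor: A=1/2; B=1; C=k**2 - 2*k - 2.
Need (1/2)·f(k+1) − (1)·f(k) = k**2 - 2*k - 2.
From deg A=0, deg B=0, deg C=2: d=2.
A polynomial solution: f(k) = -2*(k - 1)*(k + 1).
Certificate R = B(k−1)f/C = -2*(k - 1)*(k + 1)/(k**2 - 2*k - 2) gives s_k = (1 - k**2)/2**k.
s_(k+1) − s_k = (k**2 - 2*k - 2)/(2*2**k) = t_k.
Evaluate: s_(n+1) = 2**(-n - 1)*n*(-n - 2); subtract s_(2) = -3/4 ⇒ S(n) = 3/4 - n**2/(2*2**n) - n/2**n.

S(n) = \frac{3}{4} - \frac{2^{- n} n^{2}}{2} - 2^{- n} n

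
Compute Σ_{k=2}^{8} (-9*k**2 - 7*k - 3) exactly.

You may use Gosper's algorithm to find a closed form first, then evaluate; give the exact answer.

Compute t_(k+1)/t_k: get (9*k**2 + 25*k + 19)/(9*k**2 + 7*k + 3).
So A=1 and B=1, with C=k**2 + 7*k/9 + 1/3.
Key eq: (1)·f(k+1) = (1)·f(k) + (k**2 + 7*k/9 + 1/3).
Bound: deg f ≤ 3.
Match coefficients ⇒ f(k) = k*(3*k**2 - k + 1)/9.
Certificate R = B(k−1)f/C = k*(3*k**2 - k + 1)/(9*k**2 + 7*k + 3) gives s_k = k*(-3*k**2 + k - 1).
Δs = -9*k**2 - 7*k - 3, as required.
Evaluate s at k=9 and k=2: -2115 and -22; difference -2093.

Σ = -2093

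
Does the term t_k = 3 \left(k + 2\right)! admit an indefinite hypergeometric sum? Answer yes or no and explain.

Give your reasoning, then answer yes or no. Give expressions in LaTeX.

No — negative degree bound, so no certificate f.

Compute t_(k+1)/t_k: get k + 3.
So A=k + 3 and B=1, with C=1.
Key eq: (k + 3)·f(k+1) = (1)·f(k) + (1).
deg f ≤ -1 (via 1,0,0).
deg f ≤ -1 is impossible — no certificate.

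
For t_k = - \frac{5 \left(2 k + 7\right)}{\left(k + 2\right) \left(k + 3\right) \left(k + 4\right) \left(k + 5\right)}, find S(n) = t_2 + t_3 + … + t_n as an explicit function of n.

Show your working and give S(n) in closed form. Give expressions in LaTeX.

S(n) = \frac{5 \left(- n^{2} - 8 n + 9\right)}{24 \left(n^{2} + 8 n + 15\right)}

Compute t_(k+1)/t_k: get (k + 2)*(2*k + 9)/((k + 6)*(2*k + 7)).
Factor: A=k + 2; B=k + 6; C=k + 7/2.
Solve (k + 2)·f(k+1) − (k + 5)·f(k) = k + 7/2.
deg f ≤ 3 (via 1,1,1).
Match coefficients ⇒ f(k) = k*(k + 3)*(k + 6)/16.
Certificate R = B(k−1)f/C = k*(k + 3)*(k + 5)*(k + 6)/(8*(2*k + 7)) gives s_k = 5*k*(-k - 6)/(8*(k**2 + 6*k + 8)).
Δs = 5*(-2*k - 7)/(k**4 + 14*k**3 + 71*k**2 + 154*k + 120), as required.
Telescope: S(n) = s_(n+1) − s_(2) = 5*(-n**2 - 8*n - 7)/(8*(n**2 + 8*n + 15)) − (-5/12) = 5*(-n**2 - 8*n + 9)/(24*(n**2 + 8*n + 15)).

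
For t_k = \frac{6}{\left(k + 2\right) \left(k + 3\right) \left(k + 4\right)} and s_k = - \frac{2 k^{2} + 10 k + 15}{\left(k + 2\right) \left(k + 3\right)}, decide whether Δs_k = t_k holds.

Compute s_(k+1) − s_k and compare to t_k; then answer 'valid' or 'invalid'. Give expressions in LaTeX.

s_(k+1) = (-10*k - 2*(k + 1)**2 - 25)/((k + 3)*(k + 4))
s_(k+1) − s_k = 6/(k**3 + 9*k**2 + 26*k + 24)
(s_(k+1) − s_k) − t_k = 0

valid; difference matches t_k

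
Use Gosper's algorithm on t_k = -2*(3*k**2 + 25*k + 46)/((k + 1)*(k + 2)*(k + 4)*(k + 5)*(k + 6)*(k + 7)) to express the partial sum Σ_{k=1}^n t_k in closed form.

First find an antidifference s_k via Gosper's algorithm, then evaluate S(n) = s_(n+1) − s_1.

S(n) = n*(-n**2 - 14*n - 59)/(35*(n**3 + 14*n**2 + 59*n + 70))

t_(k+1)/t_k = (k + 1)*(k + 4)*(25*k + 3*(k + 1)**2 + 71)/((k + 3)*(k + 8)*(3*k**2 + 25*k + 46)).
A = k + 1, B = k + 8, C = k**3 + 34*k**2/3 + 121*k/3 + 46.
Need (k + 1)·f(k+1) − (k + 7)·f(k) = k**3 + 34*k**2/3 + 121*k/3 + 46.
d = 6 from the (1,1,3) case.
Match coefficients ⇒ f(k) = k*(k + 2)*(k + 3)*(k + 5)*(k**2 + 11*k + 34)/72.
Certificate R = B(k−1)f/C = k*(k + 2)*(k + 5)*(k + 7)*(k**2 + 11*k + 34)/(24*(3*k**2 + 25*k + 46)) gives s_k = k*(-k**2 - 11*k - 34)/(12*(k**3 + 11*k**2 + 34*k + 24)).
Δs = 2*(-3*k**2 - 25*k - 46)/(k**6 + 25*k**5 + 247*k**4 + 1219*k**3 + 3112*k**2 + 3796*k + 1680), as required.
Evaluate: s_(n+1) = (-n**3 - 14*n**2 - 59*n - 46)/(12*(n**3 + 14*n**2 + 59*n + 70)); subtract s_(1) = -23/420 ⇒ S(n) = n*(-n**2 - 14*n - 59)/(35*(n**3 + 14*n**2 + 59*n + 70)).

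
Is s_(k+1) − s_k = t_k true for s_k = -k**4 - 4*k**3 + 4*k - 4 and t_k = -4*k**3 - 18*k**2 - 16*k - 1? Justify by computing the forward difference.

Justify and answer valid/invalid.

s_(k+1) = 4*k - (k + 1)**4 - 4*(k + 1)**3
s_(k+1) − s_k = -4*k**3 - 18*k**2 - 16*k - 1
(s_(k+1) − s_k) − t_k = 0

Valid: the claim telescopes to t_k.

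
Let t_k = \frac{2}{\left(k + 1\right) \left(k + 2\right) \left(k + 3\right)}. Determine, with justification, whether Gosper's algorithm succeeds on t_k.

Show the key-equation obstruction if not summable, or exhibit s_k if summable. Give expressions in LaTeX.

The ratio is (k + 1)/(k + 4).
A = k + 1, B = k + 4, C = 1.
Solve (k + 1)·f(k+1) − (k + 3)·f(k) = 1.
deg f ≤ 2 (via 1,1,0).
Match coefficients ⇒ f(k) = k*(k + 3)/4.
So s_k = (B(k−1)f/C)·t_k = (k*(k + 3)**2/4)·t_k = k*(k + 3)/(2*(k + 1)*(k + 2)).
s_(k+1) − s_k = 2/(k**3 + 6*k**2 + 11*k + 6) = t_k.

Yes. s_k = \frac{k \left(k + 3\right)}{2 \left(k + 1\right) \left(k + 2\right)}.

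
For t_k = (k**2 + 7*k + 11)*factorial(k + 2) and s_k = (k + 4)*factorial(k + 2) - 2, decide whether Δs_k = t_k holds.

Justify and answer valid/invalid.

Valid: the claim telescopes to t_k.

s_(k+1) = (k + 5)*factorial(k + 3) - 2
s_(k+1) − s_k = (k**2 + 7*k + 11)*factorial(k + 2)
(s_(k+1) − s_k) − t_k = 0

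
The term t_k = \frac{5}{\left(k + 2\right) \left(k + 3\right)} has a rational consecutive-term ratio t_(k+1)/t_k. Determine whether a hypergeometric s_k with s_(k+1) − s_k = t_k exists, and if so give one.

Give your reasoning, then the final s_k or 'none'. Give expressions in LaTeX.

The ratio is (k + 2)/(k + 4).
A = k + 2, B = k + 4, C = 1.
f must satisfy (k + 2)·f(k+1) − (k + 3)·f(k) = 1.
Bound: deg f ≤ 1.
Solving with deg f ≤ 1: f(k) = k/2.
Then R = B(k−1)f/C = k*(k + 3)/2, so s_k = R(k)·t_k = 5*k/(2*(k + 2)).
Check: Δs_k = 5/(k**2 + 5*k + 6). ✓

s_k = \frac{5 k}{2 \left(k + 2\right)}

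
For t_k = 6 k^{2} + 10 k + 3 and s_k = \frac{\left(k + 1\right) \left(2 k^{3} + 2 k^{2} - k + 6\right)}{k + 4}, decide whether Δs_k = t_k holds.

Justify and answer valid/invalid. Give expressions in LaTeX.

Invalid: residual \frac{6 \left(- 2 k^{3} - 16 k^{2} - 22 k - 3\right)}{k^{2} + 9 k + 20} ≠ 0.

s_(k+1) = (k + 2)*(-k + 2*(k + 1)**3 + 2*(k + 1)**2 + 5)/(k + 5)
s_(k+1) − s_k = (6*k**4 + 52*k**3 + 117*k**2 + 95*k + 42)/(k**2 + 9*k + 20)
(s_(k+1) − s_k) − t_k = 6*(-2*k**3 - 16*k**2 - 22*k - 3)/(k**2 + 9*k + 20)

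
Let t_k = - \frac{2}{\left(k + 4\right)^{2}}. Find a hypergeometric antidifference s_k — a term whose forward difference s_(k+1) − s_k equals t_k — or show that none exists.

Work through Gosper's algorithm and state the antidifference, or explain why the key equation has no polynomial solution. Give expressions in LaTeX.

Step 1: r(k) = (k + 4)**2/(k + 5)**2.
So A=k**2 + 8*k + 16 and B=k**2 + 10*k + 25, with C=1.
f must satisfy (k**2 + 8*k + 16)·f(k+1) − (k**2 + 8*k + 16)·f(k) = 1.
From deg A=2, deg B=2, deg C=0: d=0.
Write f(k) = c0. Then LHS − RHS = -1, requiring -1 = 0: contradictory. No certificate.

none (Gosper's algorithm certifies no s_k)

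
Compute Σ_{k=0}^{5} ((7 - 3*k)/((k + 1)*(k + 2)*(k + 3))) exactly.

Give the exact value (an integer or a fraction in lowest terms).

Σ = 9/7

Ratio r(k) = (k + 1)*(3*k - 4)/((k + 4)*(3*k - 7)).
Take A(k)=k + 1, B(k)=k + 4, C(k)=k - 7/3.
Solve (k + 1)·f(k+1) − (k + 3)·f(k) = k - 7/3.
deg f ≤ 2 (via 1,1,1).
A polynomial solution: f(k) = -k*(k + 6)/3.
Then R = B(k−1)f/C = -k*(k + 3)*(k + 6)/(3*k - 7), so s_k = R(k)·t_k = k*(k + 6)/((k + 1)*(k + 2)).
s_(k+1) − s_k = (7 - 3*k)/(k**3 + 6*k**2 + 11*k + 6) = t_k.
Telescoping: Σ = s_(6) − s_(0) = 9/7 − (0) = 9/7.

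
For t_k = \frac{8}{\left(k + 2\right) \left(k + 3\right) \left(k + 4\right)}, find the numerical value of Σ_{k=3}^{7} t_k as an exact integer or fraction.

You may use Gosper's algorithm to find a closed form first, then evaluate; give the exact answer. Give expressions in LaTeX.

Σ = 16/165

r(k) = (k + 2)/(k + 5) after simplifying.
So A=k + 2 and B=k + 5, with C=1.
Set up (k + 2)·f(k+1) − (k + 4)·f(k) − (1) = 0.
From deg A=1, deg B=1, deg C=0: d=2.
Solving with deg f ≤ 2: f(k) = k*(k + 5)/12.
Get s_k = R·t_k = 2*k*(k + 5)/(3*(k + 2)*(k + 3)) with R(k) = B(k−1)f(k)/C(k) = k*(k + 4)*(k + 5)/12.
Δs = 8/(k**3 + 9*k**2 + 26*k + 24), as required.
Telescoping: Σ = s_(8) − s_(3) = 104/165 − (8/15) = 16/165.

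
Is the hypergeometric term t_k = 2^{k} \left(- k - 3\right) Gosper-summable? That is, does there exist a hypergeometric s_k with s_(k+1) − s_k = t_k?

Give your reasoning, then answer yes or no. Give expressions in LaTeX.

Yes. s_k = 2^{k} \left(- k - 1\right).

Step 1: r(k) = 2*(k + 4)/(k + 3).
So A=2 and B=1, with C=k + 3.
Set up (2)·f(k+1) − (1)·f(k) − (k + 3) = 0.
From deg A=0, deg B=0, deg C=1: d=1.
Solve for f: f(k) = k + 1 (degree 1 ≤ 1).
So s_k = (B(k−1)f/C)·t_k = ((k + 1)/(k + 3))·t_k = 2**k*(-k - 1).
Δs = 2**k*(-k - 3), as required.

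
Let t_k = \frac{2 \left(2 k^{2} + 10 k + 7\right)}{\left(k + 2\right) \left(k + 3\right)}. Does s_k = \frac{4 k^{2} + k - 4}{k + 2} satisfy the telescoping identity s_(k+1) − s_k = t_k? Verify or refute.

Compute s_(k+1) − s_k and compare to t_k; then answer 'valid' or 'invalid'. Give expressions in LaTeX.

Valid — Δs_k = t_k.

s_(k+1) = (k + 4*(k + 1)**2 - 3)/(k + 3)
s_(k+1) − s_k = 2*(2*k**2 + 10*k + 7)/(k**2 + 5*k + 6)
(s_(k+1) − s_k) − t_k = 0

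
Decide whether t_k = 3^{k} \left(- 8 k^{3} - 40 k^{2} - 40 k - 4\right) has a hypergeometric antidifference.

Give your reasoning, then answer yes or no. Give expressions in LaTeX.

Step 1: r(k) = 3*(2*k**3 + 16*k**2 + 36*k + 23)/(2*k**3 + 10*k**2 + 10*k + 1).
Gosper form: A/B · C(k+1)/C(k) with A=3, B=1, C=k**3 + 5*k**2 + 5*k + 1/2.
Key eq: (3)·f(k+1) = (1)·f(k) + (k**3 + 5*k**2 + 5*k + 1/2).
Degrees (0,0,3) ⇒ d ≤ 3.
A polynomial solution: f(k) = (4*k**3 + 2*k**2 - 4*k - 1)/8.
Get s_k = R·t_k = 3**k*(-4*k**3 - 2*k**2 + 4*k + 1) with R(k) = B(k−1)f(k)/C(k) = (4*k**3 + 2*k**2 - 4*k - 1)/(4*(2*k**3 + 10*k**2 + 10*k + 1)).
Δs = 3**k*(-8*k**3 - 40*k**2 - 40*k - 4), as required.

Yes. s_k = 3^{k} \left(- 4 k^{3} - 2 k^{2} + 4 k + 1\right).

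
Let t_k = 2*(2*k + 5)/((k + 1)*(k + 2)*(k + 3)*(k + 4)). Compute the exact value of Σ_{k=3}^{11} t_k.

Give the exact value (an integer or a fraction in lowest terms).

Σ = 19/260

Ratio r(k) = (k + 1)*(2*k + 7)/((k + 5)*(2*k + 5)).
Take A(k)=k + 1, B(k)=k + 5, C(k)=k + 5/2.
Solve (k + 1)·f(k+1) − (k + 4)·f(k) = k + 5/2.
From deg A=1, deg B=1, deg C=1: d=3.
Match coefficients ⇒ f(k) = k*(k + 2)*(k + 4)/6.
R(k) = B(k−1)·f(k)/C(k) = k*(k + 2)*(k + 4)**2/(3*(2*k + 5)); s_k = R·t_k = 2*k*(k + 4)/(3*(k**2 + 4*k + 3)).
s_(k+1) − s_k = 2*(2*k + 5)/(k**4 + 10*k**3 + 35*k**2 + 50*k + 24) = t_k.
Σ_(k=3)^(11) t_k = s_(12) − s_(3) = 128/195 − (7/12) = 19/260.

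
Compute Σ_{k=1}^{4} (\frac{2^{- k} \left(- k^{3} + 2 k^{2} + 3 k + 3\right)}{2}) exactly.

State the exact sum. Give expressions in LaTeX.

Step 1: r(k) = (k**3 + k**2 - 4*k - 7)/(2*(k**3 - 2*k**2 - 3*k - 3)).
A = 1/2, B = 1, C = k**3 - 2*k**2 - 3*k - 3.
Set up (1/2)·f(k+1) − (1)·f(k) − (k**3 - 2*k**2 - 3*k - 3) = 0.
Degrees (0,0,3) ⇒ d ≤ 3.
A polynomial solution: f(k) = -2*(k**3 + k**2 + 2*k + 1).
So s_k = (B(k−1)f/C)·t_k = (-2*(k**3 + k**2 + 2*k + 1)/(k**3 - 2*k**2 - 3*k - 3))·t_k = (k**3 + k**2 + 2*k + 1)/2**k.
Check: Δs_k = (-k**3 + 2*k**2 + 3*k + 3)/(2*2**k). ✓
Telescoping: Σ = s_(5) − s_(1) = 161/32 − (5/2) = 81/32.

Σ = 81/32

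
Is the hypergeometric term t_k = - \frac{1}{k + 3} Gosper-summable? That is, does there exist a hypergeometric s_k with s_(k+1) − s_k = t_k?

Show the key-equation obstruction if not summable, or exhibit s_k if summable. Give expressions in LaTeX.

Ratio r(k) = (k + 3)/(k + 4).
Factor: A=k + 3; B=k + 4; C=1.
Need (k + 3)·f(k+1) − (k + 3)·f(k) = 1.
d = 0 from the (1,1,0) case.
Put f(k) = c0: A·f(k+1) − B(k−1)·f(k) − C = -1; need -1 = 0 — inconsistent ⇒ no f, not summable.

No — the linear system for f has no solution.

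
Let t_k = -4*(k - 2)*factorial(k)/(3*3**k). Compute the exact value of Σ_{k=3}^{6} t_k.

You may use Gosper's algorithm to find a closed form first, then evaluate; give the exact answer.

Σ = -2024/243

The ratio is (k**2 - 1)/(3*(k - 2)).
Take A(k)=k/3 + 1/3, B(k)=1, C(k)=k - 2.
Key eq: (k/3 + 1/3)·f(k+1) = (1)·f(k) + (k - 2).
deg f ≤ 0 (via 1,0,1).
Solve for f: f(k) = 3 (degree 0 ≤ 0).
Get s_k = R·t_k = -4*factorial(k)/3**k with R(k) = B(k−1)f(k)/C(k) = 3/(k - 2).
Check: Δs_k = -4*(k - 2)*factorial(k)/(3*3**k). ✓
Sum = s_(7) − s_(3); s_(7) = -2240/243, s_(3) = -8/9 ⇒ -2024/243.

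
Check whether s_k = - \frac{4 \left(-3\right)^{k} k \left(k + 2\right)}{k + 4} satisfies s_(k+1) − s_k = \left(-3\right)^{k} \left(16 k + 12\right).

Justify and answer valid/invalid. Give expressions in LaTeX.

s_(k+1) = 12*(-3)**k*(k + 1)*(k + 3)/(k + 5)
s_(k+1) − s_k = (-3)**k*(16*k**3 + 124*k**2 + 268*k + 144)/(k**2 + 9*k + 20)
(s_(k+1) − s_k) − t_k = 32*(-3)**k*(-k**2 - 5*k - 3)/(k**2 + 9*k + 20)

Invalid: residual \frac{32 \left(-3\right)^{k} \left(- k^{2} - 5 k - 3\right)}{k^{2} + 9 k + 20} ≠ 0.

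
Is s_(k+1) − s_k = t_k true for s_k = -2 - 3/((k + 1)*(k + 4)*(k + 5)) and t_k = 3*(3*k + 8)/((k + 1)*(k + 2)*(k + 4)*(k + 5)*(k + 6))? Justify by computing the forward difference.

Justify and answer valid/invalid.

Valid: the claim telescopes to t_k.

s_(k+1) = -2 - 3/((k + 2)*(k + 5)*(k + 6))
s_(k+1) − s_k = 3*(3*k + 8)/(k**5 + 18*k**4 + 121*k**3 + 372*k**2 + 508*k + 240)
(s_(k+1) − s_k) − t_k = 0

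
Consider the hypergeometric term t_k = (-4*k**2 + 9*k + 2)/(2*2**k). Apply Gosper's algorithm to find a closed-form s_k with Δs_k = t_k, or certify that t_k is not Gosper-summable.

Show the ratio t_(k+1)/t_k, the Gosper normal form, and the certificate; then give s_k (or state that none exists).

The ratio is (4*k**2 - k - 7)/(2*(4*k**2 - 9*k - 2)).
Factor: A=1/2; B=1; C=k**2 - 9*k/4 - 1/2.
Need (1/2)·f(k+1) − (1)·f(k) = k**2 - 9*k/4 - 1/2.
deg f ≤ 2 (via 0,0,2).
Solve for f: f(k) = -(4*k**2 - k + 1)/2 (degree 2 ≤ 2).
Then R = B(k−1)f/C = -2*(4*k**2 - k + 1)/(4*k**2 - 9*k - 2), so s_k = R(k)·t_k = (4*k**2 - k + 1)/2**k.
s_(k+1) − s_k = (-4*k**2 + 9*k + 2)/(2*2**k) = t_k.

s_k = (4*k**2 - k + 1)/2**k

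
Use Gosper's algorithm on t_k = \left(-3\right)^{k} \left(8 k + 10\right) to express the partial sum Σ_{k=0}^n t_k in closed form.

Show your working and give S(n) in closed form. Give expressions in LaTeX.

Ratio r(k) = 3*(-4*k - 9)/(4*k + 5).
Gosper form: A/B · C(k+1)/C(k) with A=-3, B=1, C=k + 5/4.
Solve (-3)·f(k+1) − (1)·f(k) = k + 5/4.
Bound: deg f ≤ 1.
Match coefficients ⇒ f(k) = -(2*k + 1)/8.
Get s_k = R·t_k = (-3)**k*(-2*k - 1) with R(k) = B(k−1)f(k)/C(k) = -(2*k + 1)/(2*(4*k + 5)).
s_(k+1) − s_k = (-3)**k*(8*k + 10) = t_k.
s_(n+1) = 3*(-3)**n*(2*n + 3) and s_(0) = -1, so S(n) = 6*(-3)**n*n + 9*(-3)**n + 1.

S(n) = 6 \left(-3\right)^{n} n + 9 \left(-3\right)^{n} + 1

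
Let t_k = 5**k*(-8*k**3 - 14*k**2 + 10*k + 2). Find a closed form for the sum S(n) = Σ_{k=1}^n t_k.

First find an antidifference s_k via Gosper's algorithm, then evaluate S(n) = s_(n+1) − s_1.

Compute t_(k+1)/t_k: get 5*(4*k**3 + 19*k**2 + 21*k + 5)/(4*k**3 + 7*k**2 - 5*k - 1).
So A=5 and B=1, with C=k**3 + 7*k**2/4 - 5*k/4 - 1/4.
f must satisfy (5)·f(k+1) − (1)·f(k) = k**3 + 7*k**2/4 - 5*k/4 - 1/4.
Degrees (0,0,3) ⇒ d ≤ 3.
Coefficient equations give f(k) = (k - 1)*(k**2 - k - 1)/4.
Then R = B(k−1)f/C = (k - 1)*(k**2 - k - 1)/(4*k**3 + 7*k**2 - 5*k - 1), so s_k = R(k)·t_k = 2*5**k*(-k**3 + 2*k**2 - 1).
s_(k+1) − s_k = 5**k*(-8*k**3 - 14*k**2 + 10*k + 2) = t_k.
Σ_(k=1)^n t_k = s_(n+1) − s_(1) = (10*5**n*n*(-n**2 - n + 1)) − (0), i.e. 10*5**n*n*(-n**2 - n + 1).

S(n) = 10*5**n*n*(-n**2 - n + 1)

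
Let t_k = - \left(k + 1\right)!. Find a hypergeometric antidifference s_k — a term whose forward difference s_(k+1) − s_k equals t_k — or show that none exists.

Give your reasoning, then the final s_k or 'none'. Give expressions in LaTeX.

Compute t_(k+1)/t_k: get k + 2.
Factor: A=k + 2; B=1; C=1.
f must satisfy (k + 2)·f(k+1) − (1)·f(k) = 1.
d = -1 from the (1,0,0) case.
Bound -1 < 0, so the key equation has no polynomial solution.

none — t_k is not Gosper-summable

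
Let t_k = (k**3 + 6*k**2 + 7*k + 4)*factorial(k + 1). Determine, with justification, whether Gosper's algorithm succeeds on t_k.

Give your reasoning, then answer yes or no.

Yes. s_k = (k - 1)*(k + 4)*factorial(k + 1).

Step 1: r(k) = (k**4 + 11*k**3 + 40*k**2 + 62*k + 36)/(k**3 + 6*k**2 + 7*k + 4).
A = k + 2, B = 1, C = k**3 + 6*k**2 + 7*k + 4.
Set up (k + 2)·f(k+1) − (1)·f(k) − (k**3 + 6*k**2 + 7*k + 4) = 0.
Bound: deg f ≤ 2.
Solving with deg f ≤ 2: f(k) = (k - 1)*(k + 4).
Then R = B(k−1)f/C = (k - 1)*(k + 4)/(k**3 + 6*k**2 + 7*k + 4), so s_k = R(k)·t_k = (k - 1)*(k + 4)*factorial(k + 1).
s_(k+1) − s_k = (k**3 + 6*k**2 + 7*k + 4)*factorial(k + 1) = t_k.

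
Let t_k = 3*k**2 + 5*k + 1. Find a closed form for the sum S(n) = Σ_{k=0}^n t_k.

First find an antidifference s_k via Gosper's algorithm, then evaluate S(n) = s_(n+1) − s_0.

S(n) = n**3 + 4*n**2 + 4*n + 1

Step 1: r(k) = (3*k**2 + 11*k + 9)/(3*k**2 + 5*k + 1).
Factor: A=1; B=1; C=k**2 + 5*k/3 + 1/3.
Need (1)·f(k+1) − (1)·f(k) = k**2 + 5*k/3 + 1/3.
deg f ≤ 3 (via 0,0,2).
Match coefficients ⇒ f(k) = k*(k**2 + k - 1)/3.
Certificate R = B(k−1)f/C = k*(k**2 + k - 1)/(3*k**2 + 5*k + 1) gives s_k = k*(k**2 + k - 1).
Verify: 3*k**2 + 5*k + 1 matches t_k.
Σ_(k=0)^n t_k = s_(n+1) − s_(0) = (n**3 + 4*n**2 + 4*n + 1) − (0), i.e. n**3 + 4*n**2 + 4*n + 1.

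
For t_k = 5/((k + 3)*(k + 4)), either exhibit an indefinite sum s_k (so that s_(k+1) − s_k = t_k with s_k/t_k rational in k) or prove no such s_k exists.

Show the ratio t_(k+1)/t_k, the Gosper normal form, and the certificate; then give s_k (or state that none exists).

The ratio is (k + 3)/(k + 5).
So A=k + 3 and B=k + 5, with C=1.
f must satisfy (k + 3)·f(k+1) − (k + 4)·f(k) = 1.
deg f ≤ 1 (via 1,1,0).
A polynomial solution: f(k) = k/3.
Then R = B(k−1)f/C = k*(k + 4)/3, so s_k = R(k)·t_k = 5*k/(3*(k + 3)).
Verify: 5/(k**2 + 7*k + 12) matches t_k.

s_k = 5*k/(3*(k + 3))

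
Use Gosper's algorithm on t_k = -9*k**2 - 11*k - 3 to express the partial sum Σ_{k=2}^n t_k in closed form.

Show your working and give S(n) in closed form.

S(n) = -3*n**3 - 10*n**2 - 10*n + 23

Step 1: r(k) = (9*k**2 + 29*k + 23)/(9*k**2 + 11*k + 3).
A = 1, B = 1, C = k**2 + 11*k/9 + 1/3.
Key eq: (1)·f(k+1) = (1)·f(k) + (k**2 + 11*k/9 + 1/3).
Bound: deg f ≤ 3.
Solving with deg f ≤ 3: f(k) = k*(3*k**2 + k - 1)/9.
Get s_k = R·t_k = k*(-3*k**2 - k + 1) with R(k) = B(k−1)f(k)/C(k) = k*(3*k**2 + k - 1)/(9*k**2 + 11*k + 3).
s_(k+1) − s_k = -9*k**2 - 11*k - 3 = t_k.
Σ_(k=2)^n t_k = s_(n+1) − s_(2) = (-3*n**3 - 10*n**2 - 10*n - 3) − (-26), i.e. -3*n**3 - 10*n**2 - 10*n + 23.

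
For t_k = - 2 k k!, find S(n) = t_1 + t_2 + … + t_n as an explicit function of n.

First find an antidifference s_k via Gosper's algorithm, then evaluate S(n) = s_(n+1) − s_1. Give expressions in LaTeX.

t_(k+1)/t_k = (k + 1)**2/k.
Gosper form: A/B · C(k+1)/C(k) with A=k + 1, B=1, C=k.
Set up (k + 1)·f(k+1) − (1)·f(k) − (k) = 0.
d = 0 from the (1,0,1) case.
Coefficient equations give f(k) = 1.
So s_k = (B(k−1)f/C)·t_k = (1/k)·t_k = -2*factorial(k).
Δs = -2*k*factorial(k), as required.
Evaluate: s_(n+1) = -2*factorial(n + 1); subtract s_(1) = -2 ⇒ S(n) = 2 - 2*factorial(n + 1).

S(n) = 2 - 2 \left(n + 1\right)!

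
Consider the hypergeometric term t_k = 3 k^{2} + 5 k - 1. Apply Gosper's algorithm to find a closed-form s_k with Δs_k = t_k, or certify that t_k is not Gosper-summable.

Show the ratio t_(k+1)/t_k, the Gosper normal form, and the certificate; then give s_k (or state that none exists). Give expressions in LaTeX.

s_k = k \left(k^{2} + k - 3\right)

r(k) = (3*k**2 + 11*k + 7)/(3*k**2 + 5*k - 1) after simplifying.
So A=1 and B=1, with C=k**2 + 5*k/3 - 1/3.
f must satisfy (1)·f(k+1) − (1)·f(k) = k**2 + 5*k/3 - 1/3.
d = 3 from the (0,0,2) case.
Solve for f: f(k) = k*(k**2 + k - 3)/3 (degree 3 ≤ 3).
Certificate R = B(k−1)f/C = k*(k**2 + k - 3)/(3*k**2 + 5*k - 1) gives s_k = k*(k**2 + k - 3).
Verify: 3*k**2 + 5*k - 1 matches t_k.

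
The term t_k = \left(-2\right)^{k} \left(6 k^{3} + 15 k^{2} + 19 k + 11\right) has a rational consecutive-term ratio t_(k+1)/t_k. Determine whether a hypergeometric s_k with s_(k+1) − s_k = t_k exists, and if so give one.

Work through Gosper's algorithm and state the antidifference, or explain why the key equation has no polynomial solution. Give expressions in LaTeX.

s_k = \left(-2\right)^{k} \left(- 2 k^{3} - k^{2} - k - 1\right)

Compute t_(k+1)/t_k: get 2*(-6*k**3 - 33*k**2 - 67*k - 51)/(6*k**3 + 15*k**2 + 19*k + 11).
Normal form (A,B,C) = (-2, 1, k**3 + 5*k**2/2 + 19*k/6 + 11/6).
Need (-2)·f(k+1) − (1)·f(k) = k**3 + 5*k**2/2 + 19*k/6 + 11/6.
deg f ≤ 3 (via 0,0,3).
Match coefficients ⇒ f(k) = -(2*k**3 + k**2 + k + 1)/6.
Then R = B(k−1)f/C = -(2*k**3 + k**2 + k + 1)/(6*k**3 + 15*k**2 + 19*k + 11), so s_k = R(k)·t_k = (-2)**k*(-2*k**3 - k**2 - k - 1).
Δs = (-2)**k*(6*k**3 + 15*k**2 + 19*k + 11), as required.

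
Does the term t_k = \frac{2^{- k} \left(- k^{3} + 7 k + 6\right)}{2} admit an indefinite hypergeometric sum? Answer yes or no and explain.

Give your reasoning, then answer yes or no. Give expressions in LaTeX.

Yes. s_k = 2^{- k} k \left(k^{2} + 3 k + 2\right).

r(k) = (k**2 + k - 6)/(2*(k**2 - 2*k - 3)) after simplifying.
Normal form (A,B,C) = (1/2, 1, k**3 - 7*k - 6).
Solve (1/2)·f(k+1) − (1)·f(k) = k**3 - 7*k - 6.
deg f ≤ 3 (via 0,0,3).
Coefficient equations give f(k) = -2*k*(k + 1)*(k + 2).
Then R = B(k−1)f/C = -2*k/(k - 3), so s_k = R(k)·t_k = k*(k**2 + 3*k + 2)/2**k.
Check: Δs_k = (-k**3 + 7*k + 6)/(2*2**k). ✓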